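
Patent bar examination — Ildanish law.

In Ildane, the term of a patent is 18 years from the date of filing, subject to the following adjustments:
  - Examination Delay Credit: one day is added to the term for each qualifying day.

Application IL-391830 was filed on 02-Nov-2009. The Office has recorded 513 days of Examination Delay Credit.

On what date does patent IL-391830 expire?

2029-03-29

Base term: filing date + 18 years → 2 November 2027.
Examination Delay Credit: +513 days → 29 March 2029.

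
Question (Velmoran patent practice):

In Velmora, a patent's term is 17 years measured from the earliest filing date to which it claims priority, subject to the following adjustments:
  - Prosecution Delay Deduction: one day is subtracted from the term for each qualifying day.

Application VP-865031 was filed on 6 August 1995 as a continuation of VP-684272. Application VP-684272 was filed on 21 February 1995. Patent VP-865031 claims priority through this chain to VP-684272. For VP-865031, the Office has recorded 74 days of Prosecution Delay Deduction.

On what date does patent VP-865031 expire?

Earliest priority filing: 21 February 1995.
Base term: 21 February 1995 + 17 years → 21 February 2012.
Prosecution Delay Deduction: −74 days → 9 December 2011.

December 9, 2011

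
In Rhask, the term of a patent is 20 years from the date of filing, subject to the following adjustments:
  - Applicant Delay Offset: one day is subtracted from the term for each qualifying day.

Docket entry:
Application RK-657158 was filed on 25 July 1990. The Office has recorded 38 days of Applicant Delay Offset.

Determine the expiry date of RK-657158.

June 17, 2010

Base term: filing date + 20 years → 25 July 2010.
Applicant Delay Offset: −38 days → 17 June 2010.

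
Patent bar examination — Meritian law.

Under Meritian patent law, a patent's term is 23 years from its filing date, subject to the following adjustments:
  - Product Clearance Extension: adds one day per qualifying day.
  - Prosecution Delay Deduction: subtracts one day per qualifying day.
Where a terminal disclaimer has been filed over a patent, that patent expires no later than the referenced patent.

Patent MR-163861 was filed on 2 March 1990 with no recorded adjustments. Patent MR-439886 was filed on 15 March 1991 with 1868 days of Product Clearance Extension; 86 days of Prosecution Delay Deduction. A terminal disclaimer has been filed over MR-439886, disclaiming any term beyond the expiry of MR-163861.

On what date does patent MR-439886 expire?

March 2, 2013

Natural term of MR-439886:
  Base: filing + 23 years → 15 March 2014.
  Product Clearance Extension: +1868 days → 26 April 2019.
  Prosecution Delay Deduction: −86 days → 30 January 2019.
Expiry of referenced patent MR-163861:
  Base: filing + 23 years → 2 March 2013.
Terminal disclaimer: MR-439886 expires on the earlier of 30 January 2019 and 2 March 2013.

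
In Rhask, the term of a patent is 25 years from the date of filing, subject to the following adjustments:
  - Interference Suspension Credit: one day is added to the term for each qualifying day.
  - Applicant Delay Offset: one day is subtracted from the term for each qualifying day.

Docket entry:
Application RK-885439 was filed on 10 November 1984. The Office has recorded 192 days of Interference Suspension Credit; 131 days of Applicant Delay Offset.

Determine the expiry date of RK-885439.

January 10, 2010

Base term: filing date + 25 years → 10 November 2009.
Interference Suspension Credit: +192 days → 21 May 2010.
Applicant Delay Offset: −131 days → 10 January 2010.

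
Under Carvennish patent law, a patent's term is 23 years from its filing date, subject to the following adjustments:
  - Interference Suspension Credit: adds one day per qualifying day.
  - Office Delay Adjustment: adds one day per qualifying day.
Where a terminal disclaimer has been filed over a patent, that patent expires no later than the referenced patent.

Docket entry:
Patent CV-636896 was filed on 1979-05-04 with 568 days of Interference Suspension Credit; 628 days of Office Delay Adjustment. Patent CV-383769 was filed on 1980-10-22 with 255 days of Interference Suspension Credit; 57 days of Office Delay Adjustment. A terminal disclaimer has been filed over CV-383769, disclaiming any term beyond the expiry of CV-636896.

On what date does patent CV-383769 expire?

2004-08-29

Natural term of CV-383769:
  Base: filing + 23 years → 22 October 2003.
  Interference Suspension Credit: +255 days → 3 July 2004.
  Office Delay Adjustment: +57 days → 29 August 2004.
Expiry of referenced patent CV-636896:
  Base: filing + 23 years → 4 May 2002.
  Interference Suspension Credit: +568 days → 23 November 2003.
  Office Delay Adjustment: +628 days → 12 August 2005.
Terminal disclaimer: CV-383769 expires on the earlier of 29 August 2004 and 12 August 2005.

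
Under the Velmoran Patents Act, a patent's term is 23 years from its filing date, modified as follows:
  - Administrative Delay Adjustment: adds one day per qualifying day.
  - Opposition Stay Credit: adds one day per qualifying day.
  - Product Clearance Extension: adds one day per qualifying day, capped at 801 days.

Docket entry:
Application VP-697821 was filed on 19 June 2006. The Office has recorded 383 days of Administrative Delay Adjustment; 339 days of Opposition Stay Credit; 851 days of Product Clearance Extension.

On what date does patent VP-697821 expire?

2033-08-20

Base term: filing date + 23 years → 19 June 2029.
Administrative Delay Adjustment: +383 days → 7 July 2030.
Opposition Stay Credit: +339 days → 11 June 2031.
Product Clearance Extension: 851 days claimed exceeds the 801-day cap, so +801 days → 20 August 2033.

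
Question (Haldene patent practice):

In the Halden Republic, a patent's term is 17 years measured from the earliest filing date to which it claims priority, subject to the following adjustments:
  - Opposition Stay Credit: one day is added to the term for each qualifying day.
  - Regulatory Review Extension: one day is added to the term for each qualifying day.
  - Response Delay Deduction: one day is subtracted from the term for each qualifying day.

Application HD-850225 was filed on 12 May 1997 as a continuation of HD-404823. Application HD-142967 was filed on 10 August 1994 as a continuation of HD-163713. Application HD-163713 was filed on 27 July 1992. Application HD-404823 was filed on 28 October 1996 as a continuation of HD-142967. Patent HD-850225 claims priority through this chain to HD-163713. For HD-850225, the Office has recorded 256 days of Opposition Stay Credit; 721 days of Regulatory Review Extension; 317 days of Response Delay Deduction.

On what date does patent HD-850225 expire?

May 18, 2011

Earliest priority filing: 27 July 1992.
Base term: 27 July 1992 + 17 years → 27 July 2009.
Opposition Stay Credit: +256 days → 9 April 2010.
Regulatory Review Extension: +721 days → 30 March 2012.
Response Delay Deduction: −317 days → 18 May 2011.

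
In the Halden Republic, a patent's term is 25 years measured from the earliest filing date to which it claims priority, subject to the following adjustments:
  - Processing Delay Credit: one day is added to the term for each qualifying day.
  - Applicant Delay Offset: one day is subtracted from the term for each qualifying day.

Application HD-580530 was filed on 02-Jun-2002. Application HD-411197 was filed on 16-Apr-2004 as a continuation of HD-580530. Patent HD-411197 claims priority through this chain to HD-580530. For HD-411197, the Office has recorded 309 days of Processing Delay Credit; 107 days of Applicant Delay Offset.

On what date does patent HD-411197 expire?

December 21, 2027

Earliest priority filing: 2 June 2002.
Base term: 2 June 2002 + 25 years → 2 June 2027.
Processing Delay Credit: +309 days → 6 April 2028.
Applicant Delay Offset: −107 days → 21 December 2027.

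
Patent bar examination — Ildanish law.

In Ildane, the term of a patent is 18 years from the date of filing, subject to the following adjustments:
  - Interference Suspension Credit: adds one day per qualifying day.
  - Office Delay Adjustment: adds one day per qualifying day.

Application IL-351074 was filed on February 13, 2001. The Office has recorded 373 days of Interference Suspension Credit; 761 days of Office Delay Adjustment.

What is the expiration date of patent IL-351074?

Base term: filing date + 18 years → 13 February 2019.
Interference Suspension Credit: +373 days → 21 February 2020.
Office Delay Adjustment: +761 days → 23 March 2022.

2022-03-23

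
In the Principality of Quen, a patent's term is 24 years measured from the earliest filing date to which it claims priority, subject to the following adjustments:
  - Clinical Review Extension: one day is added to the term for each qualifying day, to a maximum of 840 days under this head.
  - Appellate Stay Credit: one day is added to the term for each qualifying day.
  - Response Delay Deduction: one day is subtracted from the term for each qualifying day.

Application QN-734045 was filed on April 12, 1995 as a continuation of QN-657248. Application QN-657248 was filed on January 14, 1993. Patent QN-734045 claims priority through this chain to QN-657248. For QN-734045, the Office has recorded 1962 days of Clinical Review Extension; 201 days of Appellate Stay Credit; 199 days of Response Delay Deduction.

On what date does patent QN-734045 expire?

May 6, 2019

Earliest priority filing: 14 January 1993.
Base term: 14 January 1993 + 24 years → 14 January 2017.
Clinical Review Extension: 1962 days claimed exceeds the 840-day cap, so +840 days → 4 May 2019.
Appellate Stay Credit: +201 days → 21 November 2019.
Response Delay Deduction: −199 days → 6 May 2019.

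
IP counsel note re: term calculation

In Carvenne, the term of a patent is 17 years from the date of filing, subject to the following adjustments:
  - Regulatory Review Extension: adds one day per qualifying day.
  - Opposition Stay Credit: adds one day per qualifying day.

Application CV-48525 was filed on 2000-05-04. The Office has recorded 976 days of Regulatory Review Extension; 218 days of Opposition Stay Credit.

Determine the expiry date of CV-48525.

August 10, 2020

Base term: filing date + 17 years → 4 May 2017.
Regulatory Review Extension: +976 days → 5 January 2020.
Opposition Stay Credit: +218 days → 10 August 2020.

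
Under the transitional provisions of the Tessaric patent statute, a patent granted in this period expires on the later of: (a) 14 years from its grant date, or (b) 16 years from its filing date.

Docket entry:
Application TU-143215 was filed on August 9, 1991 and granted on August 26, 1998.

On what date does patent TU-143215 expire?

August 26, 2012

(a) grant + 14 years → 26 August 2012.
(b) filing + 16 years → 9 August 2007.
Later of the two: 26 August 2012.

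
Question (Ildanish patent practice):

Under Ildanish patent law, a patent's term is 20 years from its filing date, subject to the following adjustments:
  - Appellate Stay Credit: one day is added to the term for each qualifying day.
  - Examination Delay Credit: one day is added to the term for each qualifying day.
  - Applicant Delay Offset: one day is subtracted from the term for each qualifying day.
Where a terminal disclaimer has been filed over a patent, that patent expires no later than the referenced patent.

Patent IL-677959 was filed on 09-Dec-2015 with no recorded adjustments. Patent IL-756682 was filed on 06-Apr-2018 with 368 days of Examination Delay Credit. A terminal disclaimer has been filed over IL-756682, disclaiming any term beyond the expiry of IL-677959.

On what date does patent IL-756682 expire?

December 9, 2035

Natural term of IL-756682:
  Base: filing + 20 years → 6 April 2038.
  Examination Delay Credit: +368 days → 9 April 2039.
Expiry of referenced patent IL-677959:
  Base: filing + 20 years → 9 December 2035.
Terminal disclaimer: IL-756682 expires on the earlier of 9 April 2039 and 9 December 2035.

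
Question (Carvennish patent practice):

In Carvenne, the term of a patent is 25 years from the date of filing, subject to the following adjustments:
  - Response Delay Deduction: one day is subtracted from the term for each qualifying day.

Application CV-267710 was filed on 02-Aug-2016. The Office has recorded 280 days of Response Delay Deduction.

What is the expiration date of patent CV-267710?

2040-10-26

Base term: filing date + 25 years → 2 August 2041.
Response Delay Deduction: −280 days → 26 October 2040.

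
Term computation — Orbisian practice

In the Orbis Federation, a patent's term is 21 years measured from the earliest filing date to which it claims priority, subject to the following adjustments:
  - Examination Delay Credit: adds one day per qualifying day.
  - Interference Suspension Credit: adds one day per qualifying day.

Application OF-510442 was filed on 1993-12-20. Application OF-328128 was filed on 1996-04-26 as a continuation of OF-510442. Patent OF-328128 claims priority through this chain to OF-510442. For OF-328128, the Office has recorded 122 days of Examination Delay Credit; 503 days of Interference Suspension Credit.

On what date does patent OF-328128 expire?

Earliest priority filing: 20 December 1993.
Base term: 20 December 1993 + 21 years → 20 December 2014.
Examination Delay Credit: +122 days → 21 April 2015.
Interference Suspension Credit: +503 days → 5 September 2016.

September 5, 2016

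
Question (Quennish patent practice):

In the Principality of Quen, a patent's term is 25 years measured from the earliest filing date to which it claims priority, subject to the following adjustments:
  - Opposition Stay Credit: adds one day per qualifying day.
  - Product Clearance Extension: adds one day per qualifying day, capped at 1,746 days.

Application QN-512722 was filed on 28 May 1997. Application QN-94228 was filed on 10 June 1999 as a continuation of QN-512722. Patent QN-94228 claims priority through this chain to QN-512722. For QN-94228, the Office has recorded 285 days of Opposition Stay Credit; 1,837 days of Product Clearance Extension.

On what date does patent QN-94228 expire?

2027-12-19

Earliest priority filing: 28 May 1997.
Base term: 28 May 1997 + 25 years → 28 May 2022.
Opposition Stay Credit: +285 days → 9 March 2023.
Product Clearance Extension: 1837 days claimed exceeds the 1746-day cap, so +1746 days → 19 December 2027.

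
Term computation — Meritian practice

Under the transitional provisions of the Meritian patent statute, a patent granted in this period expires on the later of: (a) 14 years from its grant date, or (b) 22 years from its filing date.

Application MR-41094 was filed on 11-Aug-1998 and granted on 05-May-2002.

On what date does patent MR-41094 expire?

August 11, 2020

(a) grant + 14 years → 5 May 2016.
(b) filing + 22 years → 11 August 2020.
Later of the two: 11 August 2020.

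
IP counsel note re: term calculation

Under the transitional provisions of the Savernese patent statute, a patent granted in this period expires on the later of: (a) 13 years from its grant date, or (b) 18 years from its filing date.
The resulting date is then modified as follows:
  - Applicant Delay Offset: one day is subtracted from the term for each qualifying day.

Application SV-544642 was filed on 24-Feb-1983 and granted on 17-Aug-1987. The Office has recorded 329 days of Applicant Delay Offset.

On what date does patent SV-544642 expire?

(a) grant + 13 years → 17 August 2000.
(b) filing + 18 years → 24 February 2001.
Later of the two: 24 February 2001.
Applicant Delay Offset: −329 days → 1 April 2000.

2000-04-01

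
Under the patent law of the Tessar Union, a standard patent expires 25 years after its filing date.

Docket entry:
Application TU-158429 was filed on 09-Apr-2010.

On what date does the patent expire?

Filing date + 25 years → 9 April 2035.

April 9, 2035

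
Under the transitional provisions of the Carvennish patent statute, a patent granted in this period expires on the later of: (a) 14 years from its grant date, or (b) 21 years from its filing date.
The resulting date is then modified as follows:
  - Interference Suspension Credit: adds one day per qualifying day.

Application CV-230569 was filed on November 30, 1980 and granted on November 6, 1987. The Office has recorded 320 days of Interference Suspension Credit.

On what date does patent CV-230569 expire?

2002-10-16

(a) grant + 14 years → 6 November 2001.
(b) filing + 21 years → 30 November 2001.
Later of the two: 30 November 2001.
Interference Suspension Credit: +320 days → 16 October 2002.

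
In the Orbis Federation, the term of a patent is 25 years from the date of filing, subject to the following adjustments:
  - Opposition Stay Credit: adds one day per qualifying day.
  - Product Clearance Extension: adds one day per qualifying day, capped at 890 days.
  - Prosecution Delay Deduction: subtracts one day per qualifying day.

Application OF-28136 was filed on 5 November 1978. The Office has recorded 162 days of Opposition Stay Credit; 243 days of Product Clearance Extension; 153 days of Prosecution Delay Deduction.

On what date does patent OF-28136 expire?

July 14, 2004

Base term: filing date + 25 years → 5 November 2003.
Opposition Stay Credit: +162 days → 15 April 2004.
Product Clearance Extension: 243 days (within the 890-day cap) → +243 days → 14 December 2004.
Prosecution Delay Deduction: −153 days → 14 July 2004.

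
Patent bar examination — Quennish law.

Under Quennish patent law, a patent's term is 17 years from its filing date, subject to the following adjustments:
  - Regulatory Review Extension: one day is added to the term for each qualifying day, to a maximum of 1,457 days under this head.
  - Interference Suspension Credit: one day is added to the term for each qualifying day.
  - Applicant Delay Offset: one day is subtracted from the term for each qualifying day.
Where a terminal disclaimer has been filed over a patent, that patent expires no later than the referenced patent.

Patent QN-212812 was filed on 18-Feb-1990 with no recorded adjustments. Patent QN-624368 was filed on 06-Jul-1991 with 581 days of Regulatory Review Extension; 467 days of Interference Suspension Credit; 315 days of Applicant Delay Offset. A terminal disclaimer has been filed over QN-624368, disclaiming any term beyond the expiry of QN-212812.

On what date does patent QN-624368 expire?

Natural term of QN-624368:
  Base: filing + 17 years → 6 July 2008.
  Regulatory Review Extension: 581 days (within the 1457-day cap) → +581 days → 7 February 2010.
  Interference Suspension Credit: +467 days → 20 May 2011.
  Applicant Delay Offset: −315 days → 9 July 2010.
Expiry of referenced patent QN-212812:
  Base: filing + 17 years → 18 February 2007.
Terminal disclaimer: QN-624368 expires on the earlier of 9 July 2010 and 18 February 2007.

February 18, 2007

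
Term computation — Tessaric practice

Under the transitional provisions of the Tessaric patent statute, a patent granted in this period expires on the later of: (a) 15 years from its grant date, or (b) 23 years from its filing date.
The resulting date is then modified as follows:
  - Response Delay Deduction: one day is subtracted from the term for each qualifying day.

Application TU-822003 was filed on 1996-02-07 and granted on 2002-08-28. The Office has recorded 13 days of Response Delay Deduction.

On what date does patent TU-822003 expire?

January 25, 2019

(a) grant + 15 years → 28 August 2017.
(b) filing + 23 years → 7 February 2019.
Later of the two: 7 February 2019.
Response Delay Deduction: −13 days → 25 January 2019.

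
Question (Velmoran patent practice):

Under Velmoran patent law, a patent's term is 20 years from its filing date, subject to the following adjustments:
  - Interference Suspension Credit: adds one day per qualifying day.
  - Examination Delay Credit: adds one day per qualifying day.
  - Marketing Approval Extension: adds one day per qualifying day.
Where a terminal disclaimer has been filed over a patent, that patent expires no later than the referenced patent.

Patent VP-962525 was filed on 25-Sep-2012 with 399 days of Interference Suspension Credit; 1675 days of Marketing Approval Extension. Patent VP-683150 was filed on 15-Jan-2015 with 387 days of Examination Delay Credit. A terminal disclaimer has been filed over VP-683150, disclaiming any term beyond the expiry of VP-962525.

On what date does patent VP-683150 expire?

Natural term of VP-683150:
  Base: filing + 20 years → 15 January 2035.
  Examination Delay Credit: +387 days → 6 February 2036.
Expiry of referenced patent VP-962525:
  Base: filing + 20 years → 25 September 2032.
  Interference Suspension Credit: +399 days → 29 October 2033.
  Marketing Approval Extension: +1675 days → 31 May 2038.
Terminal disclaimer: VP-683150 expires on the earlier of 6 February 2036 and 31 May 2038.

2036-02-06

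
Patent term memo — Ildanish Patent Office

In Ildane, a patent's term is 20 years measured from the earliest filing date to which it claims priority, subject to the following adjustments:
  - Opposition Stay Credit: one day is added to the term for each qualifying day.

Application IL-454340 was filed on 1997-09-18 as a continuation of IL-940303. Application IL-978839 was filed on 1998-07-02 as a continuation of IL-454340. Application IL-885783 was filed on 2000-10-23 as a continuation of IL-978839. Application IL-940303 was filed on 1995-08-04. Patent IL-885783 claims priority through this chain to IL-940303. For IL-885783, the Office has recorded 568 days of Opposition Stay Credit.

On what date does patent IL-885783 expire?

Earliest priority filing: 4 August 1995.
Base term: 4 August 1995 + 20 years → 4 August 2015.
Opposition Stay Credit: +568 days → 22 February 2017.

2017-02-22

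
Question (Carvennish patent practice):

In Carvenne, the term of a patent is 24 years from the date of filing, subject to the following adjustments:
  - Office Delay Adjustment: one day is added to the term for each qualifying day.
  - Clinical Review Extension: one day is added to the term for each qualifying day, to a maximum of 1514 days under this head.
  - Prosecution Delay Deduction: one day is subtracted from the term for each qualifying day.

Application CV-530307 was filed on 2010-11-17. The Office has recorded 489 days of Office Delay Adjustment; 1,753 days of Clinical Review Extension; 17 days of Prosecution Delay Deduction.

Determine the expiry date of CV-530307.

April 25, 2040

Base term: filing date + 24 years → 17 November 2034.
Office Delay Adjustment: +489 days → 20 March 2036.
Clinical Review Extension: 1753 days claimed exceeds the 1514-day cap, so +1514 days → 12 May 2040.
Prosecution Delay Deduction: −17 days → 25 April 2040.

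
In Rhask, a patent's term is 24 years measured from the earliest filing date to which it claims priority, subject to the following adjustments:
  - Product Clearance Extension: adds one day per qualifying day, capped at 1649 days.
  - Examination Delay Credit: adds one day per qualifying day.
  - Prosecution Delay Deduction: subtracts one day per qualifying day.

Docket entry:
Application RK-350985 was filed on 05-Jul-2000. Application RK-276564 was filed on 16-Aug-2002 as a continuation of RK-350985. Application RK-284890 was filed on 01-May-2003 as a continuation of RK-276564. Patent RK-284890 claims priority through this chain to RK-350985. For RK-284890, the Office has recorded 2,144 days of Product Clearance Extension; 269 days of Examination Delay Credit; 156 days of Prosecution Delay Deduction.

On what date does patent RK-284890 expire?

May 2, 2029

Earliest priority filing: 5 July 2000.
Base term: 5 July 2000 + 24 years → 5 July 2024.
Product Clearance Extension: 2144 days claimed exceeds the 1649-day cap, so +1649 days → 9 January 2029.
Examination Delay Credit: +269 days → 5 October 2029.
Prosecution Delay Deduction: −156 days → 2 May 2029.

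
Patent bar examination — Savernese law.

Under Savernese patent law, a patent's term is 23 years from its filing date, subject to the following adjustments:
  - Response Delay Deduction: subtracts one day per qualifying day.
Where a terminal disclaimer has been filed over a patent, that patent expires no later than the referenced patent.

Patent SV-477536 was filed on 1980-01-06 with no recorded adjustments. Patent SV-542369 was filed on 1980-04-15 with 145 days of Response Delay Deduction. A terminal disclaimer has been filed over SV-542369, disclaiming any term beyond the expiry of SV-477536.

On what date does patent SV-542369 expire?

Natural term of SV-542369:
  Base: filing + 23 years → 15 April 2003.
  Response Delay Deduction: −145 days → 21 November 2002.
Expiry of referenced patent SV-477536:
  Base: filing + 23 years → 6 January 2003.
Terminal disclaimer: SV-542369 expires on the earlier of 21 November 2002 and 6 January 2003.

2002-11-21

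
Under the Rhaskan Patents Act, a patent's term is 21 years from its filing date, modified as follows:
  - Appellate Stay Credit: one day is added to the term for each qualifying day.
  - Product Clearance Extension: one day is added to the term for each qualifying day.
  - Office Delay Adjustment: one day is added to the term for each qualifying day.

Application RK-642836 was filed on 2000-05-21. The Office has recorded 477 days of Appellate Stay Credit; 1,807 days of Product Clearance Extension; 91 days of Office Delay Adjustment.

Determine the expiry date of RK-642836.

Base term: filing date + 21 years → 21 May 2021.
Appellate Stay Credit: +477 days → 10 September 2022.
Product Clearance Extension: +1807 days → 22 August 2027.
Office Delay Adjustment: +91 days → 21 November 2027.

November 21, 2027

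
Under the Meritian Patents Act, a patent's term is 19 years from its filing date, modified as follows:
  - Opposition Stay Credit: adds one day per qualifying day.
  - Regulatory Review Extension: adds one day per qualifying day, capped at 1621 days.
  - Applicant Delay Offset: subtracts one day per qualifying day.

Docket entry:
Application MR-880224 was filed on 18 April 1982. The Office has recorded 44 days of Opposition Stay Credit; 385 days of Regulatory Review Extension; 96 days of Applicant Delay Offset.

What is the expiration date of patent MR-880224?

2002-03-17

Base term: filing date + 19 years → 18 April 2001.
Opposition Stay Credit: +44 days → 1 June 2001.
Regulatory Review Extension: 385 days (within the 1621-day cap) → +385 days → 21 June 2002.
Applicant Delay Offset: −96 days → 17 March 2002.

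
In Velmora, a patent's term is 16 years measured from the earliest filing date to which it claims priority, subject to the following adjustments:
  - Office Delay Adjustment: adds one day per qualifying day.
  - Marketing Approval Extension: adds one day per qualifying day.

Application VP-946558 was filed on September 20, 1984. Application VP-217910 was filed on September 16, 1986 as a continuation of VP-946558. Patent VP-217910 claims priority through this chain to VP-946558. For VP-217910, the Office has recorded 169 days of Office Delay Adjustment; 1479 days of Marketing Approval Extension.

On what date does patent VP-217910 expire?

March 26, 2005

Earliest priority filing: 20 September 1984.
Base term: 20 September 1984 + 16 years → 20 September 2000.
Office Delay Adjustment: +169 days → 8 March 2001.
Marketing Approval Extension: +1479 days → 26 March 2005.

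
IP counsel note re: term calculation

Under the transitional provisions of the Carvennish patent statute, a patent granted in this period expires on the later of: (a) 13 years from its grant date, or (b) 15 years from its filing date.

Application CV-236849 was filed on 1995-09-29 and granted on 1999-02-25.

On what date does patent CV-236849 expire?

February 25, 2012

(a) grant + 13 years → 25 February 2012.
(b) filing + 15 years → 29 September 2010.
Later of the two: 25 February 2012.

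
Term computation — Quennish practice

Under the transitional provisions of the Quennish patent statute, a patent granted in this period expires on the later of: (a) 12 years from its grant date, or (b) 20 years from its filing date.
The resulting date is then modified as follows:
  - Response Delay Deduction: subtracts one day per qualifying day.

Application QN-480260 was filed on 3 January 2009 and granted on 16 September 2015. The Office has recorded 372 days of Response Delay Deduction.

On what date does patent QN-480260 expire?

2027-12-28

(a) grant + 12 years → 16 September 2027.
(b) filing + 20 years → 3 January 2029.
Later of the two: 3 January 2029.
Response Delay Deduction: −372 days → 28 December 2027.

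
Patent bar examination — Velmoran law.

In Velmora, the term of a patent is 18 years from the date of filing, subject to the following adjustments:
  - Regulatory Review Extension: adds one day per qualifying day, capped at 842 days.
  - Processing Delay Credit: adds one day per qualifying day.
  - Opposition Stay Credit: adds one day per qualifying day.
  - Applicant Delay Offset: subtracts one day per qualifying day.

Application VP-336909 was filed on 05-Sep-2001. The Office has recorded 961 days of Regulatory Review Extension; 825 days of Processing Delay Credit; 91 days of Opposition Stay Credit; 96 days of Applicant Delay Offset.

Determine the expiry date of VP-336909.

Base term: filing date + 18 years → 5 September 2019.
Regulatory Review Extension: 961 days claimed exceeds the 842-day cap, so +842 days → 25 December 2021.
Processing Delay Credit: +825 days → 29 March 2024.
Opposition Stay Credit: +91 days → 28 June 2024.
Applicant Delay Offset: −96 days → 24 March 2024.

March 24, 2024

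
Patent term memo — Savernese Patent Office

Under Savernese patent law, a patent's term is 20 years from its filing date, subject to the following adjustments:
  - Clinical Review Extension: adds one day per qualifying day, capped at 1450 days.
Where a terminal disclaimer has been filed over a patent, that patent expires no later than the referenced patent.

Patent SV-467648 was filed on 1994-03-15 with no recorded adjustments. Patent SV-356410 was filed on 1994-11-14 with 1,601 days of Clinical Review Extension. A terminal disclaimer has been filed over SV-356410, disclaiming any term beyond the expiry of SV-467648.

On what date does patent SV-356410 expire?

Natural term of SV-356410:
  Base: filing + 20 years → 14 November 2014.
  Clinical Review Extension: 1601 days claimed exceeds the 1450-day cap, so +1450 days → 3 November 2018.
Expiry of referenced patent SV-467648:
  Base: filing + 20 years → 15 March 2014.
Terminal disclaimer: SV-356410 expires on the earlier of 3 November 2018 and 15 March 2014.

2014-03-15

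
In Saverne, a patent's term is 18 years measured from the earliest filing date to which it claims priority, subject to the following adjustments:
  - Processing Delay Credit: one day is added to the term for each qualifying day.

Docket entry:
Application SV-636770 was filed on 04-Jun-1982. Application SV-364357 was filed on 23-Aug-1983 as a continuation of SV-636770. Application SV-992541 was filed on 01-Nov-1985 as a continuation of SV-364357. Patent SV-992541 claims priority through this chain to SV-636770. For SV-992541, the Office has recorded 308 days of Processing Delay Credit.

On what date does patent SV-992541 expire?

April 8, 2001

Earliest priority filing: 4 June 1982.
Base term: 4 June 1982 + 18 years → 4 June 2000.
Processing Delay Credit: +308 days → 8 April 2001.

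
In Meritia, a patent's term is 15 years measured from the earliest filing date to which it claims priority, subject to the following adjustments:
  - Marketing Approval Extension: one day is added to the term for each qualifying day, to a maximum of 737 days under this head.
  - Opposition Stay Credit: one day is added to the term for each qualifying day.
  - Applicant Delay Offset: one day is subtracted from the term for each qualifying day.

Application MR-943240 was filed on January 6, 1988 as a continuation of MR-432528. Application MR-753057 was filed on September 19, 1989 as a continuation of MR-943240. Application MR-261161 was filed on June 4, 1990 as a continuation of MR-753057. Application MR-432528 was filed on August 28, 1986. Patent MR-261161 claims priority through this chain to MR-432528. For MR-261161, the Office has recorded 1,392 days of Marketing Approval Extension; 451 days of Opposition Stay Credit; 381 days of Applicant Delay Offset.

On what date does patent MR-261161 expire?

2003-11-13

Earliest priority filing: 28 August 1986.
Base term: 28 August 1986 + 15 years → 28 August 2001.
Marketing Approval Extension: 1392 days claimed exceeds the 737-day cap, so +737 days → 4 September 2003.
Opposition Stay Credit: +451 days → 28 November 2004.
Applicant Delay Offset: −381 days → 13 November 2003.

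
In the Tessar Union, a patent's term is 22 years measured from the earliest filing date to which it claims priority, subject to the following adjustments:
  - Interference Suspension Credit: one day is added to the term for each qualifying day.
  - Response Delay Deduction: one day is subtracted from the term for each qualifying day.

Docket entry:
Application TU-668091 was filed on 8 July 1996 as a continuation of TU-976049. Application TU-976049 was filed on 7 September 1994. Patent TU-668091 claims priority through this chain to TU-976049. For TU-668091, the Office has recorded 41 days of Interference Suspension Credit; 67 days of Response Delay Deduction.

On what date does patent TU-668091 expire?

Earliest priority filing: 7 September 1994.
Base term: 7 September 1994 + 22 years → 7 September 2016.
Interference Suspension Credit: +41 days → 18 October 2016.
Response Delay Deduction: −67 days → 12 August 2016.

2016-08-12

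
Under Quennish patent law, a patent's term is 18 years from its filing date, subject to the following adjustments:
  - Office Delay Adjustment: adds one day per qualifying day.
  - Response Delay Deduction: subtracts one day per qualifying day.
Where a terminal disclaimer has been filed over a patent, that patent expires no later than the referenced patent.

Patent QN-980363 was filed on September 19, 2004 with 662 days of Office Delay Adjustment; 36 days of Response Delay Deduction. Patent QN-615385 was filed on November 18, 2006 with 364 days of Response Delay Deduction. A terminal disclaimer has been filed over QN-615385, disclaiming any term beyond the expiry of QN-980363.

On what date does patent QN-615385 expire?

November 20, 2023

Natural term of QN-615385:
  Base: filing + 18 years → 18 November 2024.
  Response Delay Deduction: −364 days → 20 November 2023.
Expiry of referenced patent QN-980363:
  Base: filing + 18 years → 19 September 2022.
  Office Delay Adjustment: +662 days → 12 July 2024.
  Response Delay Deduction: −36 days → 6 June 2024.
Terminal disclaimer: QN-615385 expires on the earlier of 20 November 2023 and 6 June 2024.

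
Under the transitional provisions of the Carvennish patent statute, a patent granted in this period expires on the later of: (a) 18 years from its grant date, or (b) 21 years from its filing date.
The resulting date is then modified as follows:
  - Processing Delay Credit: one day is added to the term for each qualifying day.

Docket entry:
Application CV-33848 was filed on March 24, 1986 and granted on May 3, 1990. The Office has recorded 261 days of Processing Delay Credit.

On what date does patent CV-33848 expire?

January 19, 2009

(a) grant + 18 years → 3 May 2008.
(b) filing + 21 years → 24 March 2007.
Later of the two: 3 May 2008.
Processing Delay Credit: +261 days → 19 January 2009.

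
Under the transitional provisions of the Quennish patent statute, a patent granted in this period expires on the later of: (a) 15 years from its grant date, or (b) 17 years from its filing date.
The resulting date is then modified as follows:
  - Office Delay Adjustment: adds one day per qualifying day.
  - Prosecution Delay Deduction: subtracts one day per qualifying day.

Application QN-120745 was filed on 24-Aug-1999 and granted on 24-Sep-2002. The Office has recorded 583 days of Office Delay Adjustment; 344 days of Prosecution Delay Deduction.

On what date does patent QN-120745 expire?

May 21, 2018

(a) grant + 15 years → 24 September 2017.
(b) filing + 17 years → 24 August 2016.
Later of the two: 24 September 2017.
Office Delay Adjustment: +583 days → 30 April 2019.
Prosecution Delay Deduction: −344 days → 21 May 2018.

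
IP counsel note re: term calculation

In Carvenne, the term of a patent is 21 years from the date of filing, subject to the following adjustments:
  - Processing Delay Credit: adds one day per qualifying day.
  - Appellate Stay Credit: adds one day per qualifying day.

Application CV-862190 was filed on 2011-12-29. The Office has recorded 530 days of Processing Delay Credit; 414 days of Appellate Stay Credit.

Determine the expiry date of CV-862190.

Base term: filing date + 21 years → 29 December 2032.
Processing Delay Credit: +530 days → 12 June 2034.
Appellate Stay Credit: +414 days → 31 July 2035.

2035-07-31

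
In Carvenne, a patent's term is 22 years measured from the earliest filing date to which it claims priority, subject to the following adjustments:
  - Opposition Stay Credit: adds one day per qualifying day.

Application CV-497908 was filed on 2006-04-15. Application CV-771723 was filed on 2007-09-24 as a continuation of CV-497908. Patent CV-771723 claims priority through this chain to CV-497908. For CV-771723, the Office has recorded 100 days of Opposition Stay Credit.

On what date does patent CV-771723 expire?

Earliest priority filing: 15 April 2006.
Base term: 15 April 2006 + 22 years → 15 April 2028.
Opposition Stay Credit: +100 days → 24 July 2028.

July 24, 2028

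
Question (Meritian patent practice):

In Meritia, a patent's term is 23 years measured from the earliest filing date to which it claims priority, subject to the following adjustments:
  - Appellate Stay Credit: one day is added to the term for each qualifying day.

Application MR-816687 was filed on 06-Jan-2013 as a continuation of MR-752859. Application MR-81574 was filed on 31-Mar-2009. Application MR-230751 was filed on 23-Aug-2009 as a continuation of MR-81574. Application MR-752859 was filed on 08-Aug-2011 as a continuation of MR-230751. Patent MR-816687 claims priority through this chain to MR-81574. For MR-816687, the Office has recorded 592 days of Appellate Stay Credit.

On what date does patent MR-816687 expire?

November 13, 2033

Earliest priority filing: 31 March 2009.
Base term: 31 March 2009 + 23 years → 31 March 2032.
Appellate Stay Credit: +592 days → 13 November 2033.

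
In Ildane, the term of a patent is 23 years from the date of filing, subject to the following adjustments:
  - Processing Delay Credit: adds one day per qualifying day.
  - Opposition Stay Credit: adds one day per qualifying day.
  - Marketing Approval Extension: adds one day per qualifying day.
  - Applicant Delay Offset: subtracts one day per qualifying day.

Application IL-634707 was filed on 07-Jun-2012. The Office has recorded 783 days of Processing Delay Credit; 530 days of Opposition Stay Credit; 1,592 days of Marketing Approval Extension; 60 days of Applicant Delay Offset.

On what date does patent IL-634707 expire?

Base term: filing date + 23 years → 7 June 2035.
Processing Delay Credit: +783 days → 29 July 2037.
Opposition Stay Credit: +530 days → 10 January 2039.
Marketing Approval Extension: +1592 days → 21 May 2043.
Applicant Delay Offset: −60 days → 22 March 2043.

2043-03-22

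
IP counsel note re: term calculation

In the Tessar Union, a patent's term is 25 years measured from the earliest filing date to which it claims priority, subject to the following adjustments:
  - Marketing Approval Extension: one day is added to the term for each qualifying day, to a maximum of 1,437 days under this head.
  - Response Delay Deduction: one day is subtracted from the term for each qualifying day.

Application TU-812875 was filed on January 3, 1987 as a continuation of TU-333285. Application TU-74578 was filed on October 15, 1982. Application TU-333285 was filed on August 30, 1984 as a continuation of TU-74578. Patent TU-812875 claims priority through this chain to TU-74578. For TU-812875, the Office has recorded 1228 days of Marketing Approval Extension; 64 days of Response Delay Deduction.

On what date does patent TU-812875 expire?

Earliest priority filing: 15 October 1982.
Base term: 15 October 1982 + 25 years → 15 October 2007.
Marketing Approval Extension: 1228 days (within the 1437-day cap) → +1228 days → 24 February 2011.
Response Delay Deduction: −64 days → 22 December 2010.

December 22, 2010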